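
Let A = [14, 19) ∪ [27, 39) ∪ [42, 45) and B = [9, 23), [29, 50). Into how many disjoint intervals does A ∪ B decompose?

A ∪ B = [9, 23), [27, 50).
That is 2 disjoint pieces.

2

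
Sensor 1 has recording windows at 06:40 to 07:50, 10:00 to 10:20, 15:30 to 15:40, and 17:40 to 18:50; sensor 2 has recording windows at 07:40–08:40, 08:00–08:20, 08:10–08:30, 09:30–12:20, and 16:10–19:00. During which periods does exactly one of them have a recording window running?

06:40–07:40, 07:50–08:40, 09:30–10:00, 10:20–12:20, 15:30–15:40, 16:10–17:40, 18:50–19:00

Second set merges to 07:40–08:40, 09:30–12:20, 16:10–19:00.
Only in the first: 06:40–07:40, 15:30–15:40.
Only in the second: 07:50–08:40, 09:30–10:00, 10:20–12:20, 16:10–17:40, 18:50–19:00.
Together these are the periods covered by exactly one.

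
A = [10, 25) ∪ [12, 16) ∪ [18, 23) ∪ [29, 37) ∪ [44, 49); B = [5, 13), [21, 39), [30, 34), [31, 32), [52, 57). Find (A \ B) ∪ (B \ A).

[5, 10) ∪ [13, 21) ∪ [25, 29) ∪ [37, 39) ∪ [44, 49) ∪ [52, 57)

A, merged: [10, 25), [29, 37), [44, 49).
B, merged: [5, 13), [21, 39), [52, 57).
A but not B: [13, 21), [44, 49).
B but not A: [5, 10), [25, 29), [37, 39), [52, 57).
Combining gives A △ B.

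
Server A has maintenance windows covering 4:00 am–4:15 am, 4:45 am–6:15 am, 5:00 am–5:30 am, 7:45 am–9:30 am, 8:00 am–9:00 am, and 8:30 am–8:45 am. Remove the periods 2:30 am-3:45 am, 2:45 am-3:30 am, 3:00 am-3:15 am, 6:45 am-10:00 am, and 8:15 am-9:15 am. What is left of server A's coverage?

4:00 am–4:15 am, 4:45 am–6:15 am

Merge the first list: 4:00 am–4:15 am, 4:45 am–6:15 am, 7:45 am–9:30 am.
Merge the second list: 2:30 am–3:45 am, 6:45 am–10:00 am.
4:00 am–4:15 am: no B overlap → unchanged.
4:45 am–6:15 am: no B overlap → unchanged.
7:45 am–9:30 am: fully covered by B → removed.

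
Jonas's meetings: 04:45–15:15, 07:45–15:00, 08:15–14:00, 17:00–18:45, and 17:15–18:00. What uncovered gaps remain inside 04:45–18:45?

The merged coverage is 04:45-15:15, 17:00-18:45.
Uncovered inside 04:45-18:45: 15:15-17:00.

15:15-17:00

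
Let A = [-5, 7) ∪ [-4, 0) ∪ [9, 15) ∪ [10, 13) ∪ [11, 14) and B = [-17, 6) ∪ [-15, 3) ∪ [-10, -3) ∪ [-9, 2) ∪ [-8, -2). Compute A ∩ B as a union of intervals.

[-5, 6)

First set merges to [-5, 7), [9, 15).
Second set merges to [-17, 6).
[-5, 7) meets the second set on [-5, 6).
[9, 15): no overlap with the second set.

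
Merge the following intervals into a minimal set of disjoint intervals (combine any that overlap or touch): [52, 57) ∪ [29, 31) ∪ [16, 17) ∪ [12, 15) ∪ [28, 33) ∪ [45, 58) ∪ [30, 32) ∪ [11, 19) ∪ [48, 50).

[11, 19) ∪ [28, 33) ∪ [45, 58)

Sort by start: [11, 19), [12, 15), [16, 17), [28, 33), [29, 31), [30, 32), [45, 58), [48, 50), [52, 57).
[12, 15) overlaps/touches [11, 19) → extend to [11, 19).
[16, 17) overlaps/touches [11, 19) → extend to [11, 19).
[28, 33) is disjoint → start new block.
[29, 31) overlaps/touches [28, 33) → extend to [28, 33).
[30, 32) overlaps/touches [28, 33) → extend to [28, 33).
[45, 58) is disjoint → start new block.
[48, 50) overlaps/touches [45, 58) → extend to [45, 58).
[52, 57) overlaps/touches [45, 58) → extend to [45, 58).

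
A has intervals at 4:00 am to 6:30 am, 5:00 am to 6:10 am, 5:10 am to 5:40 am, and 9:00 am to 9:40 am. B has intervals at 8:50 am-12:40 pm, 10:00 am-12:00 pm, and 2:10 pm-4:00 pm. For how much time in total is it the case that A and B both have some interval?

40 min

First set merges to 4:00 am–6:30 am, 9:00 am–9:40 am.
Second set merges to 8:50 am–12:40 pm, 2:10 pm–4:00 pm.
A ∩ B = 9:00 am–9:40 am.
Total: 40 min.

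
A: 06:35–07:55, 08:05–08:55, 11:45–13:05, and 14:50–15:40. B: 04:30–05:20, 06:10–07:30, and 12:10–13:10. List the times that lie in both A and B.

06:35–07:30, 12:10–13:05

06:35–07:55 meets the second set on 06:35–07:30.
08:05–08:55: no overlap with the second set.
11:45–13:05 meets the second set on 12:10–13:05.
14:50–15:40: no overlap with the second set.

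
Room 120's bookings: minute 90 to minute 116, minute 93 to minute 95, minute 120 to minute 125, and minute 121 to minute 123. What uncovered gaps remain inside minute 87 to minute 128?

Covered (merged): minute 90 to minute 116, minute 120 to minute 125.
Complement within minute 87 to minute 128: minute 87 to minute 90, minute 116 to minute 120, minute 125 to minute 128.

minute 87 to minute 90, minute 116 to minute 120, minute 125 to minute 128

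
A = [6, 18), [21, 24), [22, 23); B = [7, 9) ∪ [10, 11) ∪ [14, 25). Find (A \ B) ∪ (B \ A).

A, merged: [6, 18), [21, 24).
A \ B = [6, 7), [9, 10), [11, 14).
B \ A = [18, 21), [24, 25).
Union of the two gives the symmetric difference.

[6, 7) ∪ [9, 10) ∪ [11, 14) ∪ [18, 21) ∪ [24, 25)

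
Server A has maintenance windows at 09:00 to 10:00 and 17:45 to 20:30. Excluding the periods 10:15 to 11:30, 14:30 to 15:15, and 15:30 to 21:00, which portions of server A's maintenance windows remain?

09:00-10:00: no B overlap → unchanged.
17:45-20:30: fully covered by B → removed.

09:00-10:00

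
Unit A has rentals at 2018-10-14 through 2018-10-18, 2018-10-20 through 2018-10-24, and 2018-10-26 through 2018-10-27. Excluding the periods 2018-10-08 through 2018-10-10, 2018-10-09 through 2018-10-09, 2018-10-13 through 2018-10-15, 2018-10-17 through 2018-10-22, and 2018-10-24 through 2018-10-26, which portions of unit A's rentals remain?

Second set merges to 2018-10-08 through 2018-10-10, 2018-10-13 through 2018-10-15, 2018-10-17 through 2018-10-22, 2018-10-24 through 2018-10-26.
2018-10-14 through 2018-10-18 with B removed leaves 2018-10-16 through 2018-10-16.
2018-10-20 through 2018-10-24 with B removed leaves 2018-10-23 through 2018-10-23.
2018-10-26 through 2018-10-27 with B removed leaves 2018-10-27 through 2018-10-27.

2018-10-16 through 2018-10-16, 2018-10-23 through 2018-10-23, 2018-10-27 through 2018-10-27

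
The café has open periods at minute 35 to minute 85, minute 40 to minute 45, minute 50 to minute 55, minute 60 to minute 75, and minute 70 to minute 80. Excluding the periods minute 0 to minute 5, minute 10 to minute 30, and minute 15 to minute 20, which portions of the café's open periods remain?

minute 35 to minute 85

Merge the first list: minute 35 to minute 85.
Merge the second list: minute 0 to minute 5, minute 10 to minute 30.
minute 35 to minute 85: no B overlap → unchanged.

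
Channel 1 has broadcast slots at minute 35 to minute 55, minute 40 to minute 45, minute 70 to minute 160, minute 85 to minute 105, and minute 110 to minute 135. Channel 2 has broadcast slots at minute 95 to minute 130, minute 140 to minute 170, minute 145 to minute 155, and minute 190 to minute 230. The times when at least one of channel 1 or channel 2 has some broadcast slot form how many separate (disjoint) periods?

Merge the first list: minute 35 to minute 55, minute 70 to minute 160.
Merge the second list: minute 95 to minute 130, minute 140 to minute 170, minute 190 to minute 230.
A ∪ B = minute 35 to minute 55, minute 70 to minute 170, minute 190 to minute 230.
That is 3 disjoint pieces.

3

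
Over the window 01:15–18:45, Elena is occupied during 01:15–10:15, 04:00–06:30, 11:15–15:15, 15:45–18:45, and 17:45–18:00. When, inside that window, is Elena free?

The merged coverage is 01:15-10:15, 11:15-15:15, 15:45-18:45.
Gaps within 01:15-18:45: 10:15-11:15, 15:15-15:45.

10:15-11:15, 15:15-15:45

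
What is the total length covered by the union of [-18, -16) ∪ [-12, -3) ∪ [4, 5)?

Merged: [-18, -16), [-12, -3), [4, 5).
Lengths: 2 + 9 + 1 = 12.

12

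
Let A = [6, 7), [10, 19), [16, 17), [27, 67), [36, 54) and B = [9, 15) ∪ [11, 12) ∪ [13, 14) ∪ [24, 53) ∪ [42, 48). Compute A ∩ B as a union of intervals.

[10, 15) ∪ [27, 53)

Merge the first list: [6, 7), [10, 19), [27, 67).
Merge the second list: [9, 15), [24, 53).
[6, 7) meets no B interval.
[10, 19) ∩ B → [10, 15).
[27, 67) ∩ B → [27, 53).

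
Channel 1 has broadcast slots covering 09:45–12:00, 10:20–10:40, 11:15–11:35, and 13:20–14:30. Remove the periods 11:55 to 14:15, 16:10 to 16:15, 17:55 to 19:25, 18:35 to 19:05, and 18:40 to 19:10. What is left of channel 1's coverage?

09:45–11:55, 14:15–14:30

First set merges to 09:45–12:00, 13:20–14:30.
Second set merges to 11:55–14:15, 16:10–16:15, 17:55–19:25.
09:45–12:00 minus B → 09:45–11:55.
13:20–14:30 minus B → 14:15–14:30.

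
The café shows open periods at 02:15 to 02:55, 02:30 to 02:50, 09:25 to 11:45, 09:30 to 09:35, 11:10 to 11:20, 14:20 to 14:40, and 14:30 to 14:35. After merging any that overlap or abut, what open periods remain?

02:30–02:50 overlaps/touches 02:15–02:55 → extend to 02:15–02:55.
09:25–11:45 is disjoint → start new block.
09:30–09:35 overlaps/touches 09:25–11:45 → extend to 09:25–11:45.
11:10–11:20 overlaps/touches 09:25–11:45 → extend to 09:25–11:45.
14:20–14:40 is disjoint → start new block.
14:30–14:35 overlaps/touches 14:20–14:40 → extend to 14:20–14:40.

02:15–02:55, 09:25–11:45, 14:20–14:40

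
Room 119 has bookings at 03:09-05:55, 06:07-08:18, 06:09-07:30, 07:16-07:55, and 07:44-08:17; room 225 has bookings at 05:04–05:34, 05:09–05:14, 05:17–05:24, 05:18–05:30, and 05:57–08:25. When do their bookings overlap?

05:04-05:34, 06:07-08:18

A, merged: 03:09-05:55, 06:07-08:18.
B, merged: 05:04-05:34, 05:57-08:25.
03:09-05:55 overlaps B on 05:04-05:34.
06:07-08:18 overlaps B on 06:07-08:18.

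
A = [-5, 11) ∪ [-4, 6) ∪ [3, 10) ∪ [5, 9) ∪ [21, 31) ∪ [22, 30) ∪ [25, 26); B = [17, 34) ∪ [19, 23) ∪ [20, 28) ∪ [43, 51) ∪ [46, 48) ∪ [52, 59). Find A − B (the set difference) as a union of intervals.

[-5, 11)

Merge the first list: [-5, 11), [21, 31).
Merge the second list: [17, 34), [43, 51), [52, 59).
[-5, 11): nothing removed.
[21, 31): entirely removed.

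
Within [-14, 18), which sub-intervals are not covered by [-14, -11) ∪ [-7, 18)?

[-11, -7)

After merging, the occupied span is [-14, -11), [-7, 18).
Gaps within [-14, 18): [-11, -7).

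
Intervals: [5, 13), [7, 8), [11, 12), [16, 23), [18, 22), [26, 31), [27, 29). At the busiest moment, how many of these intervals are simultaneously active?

Walk the sorted start/end points keeping a running depth.
The depth first hits 2 at 7.

2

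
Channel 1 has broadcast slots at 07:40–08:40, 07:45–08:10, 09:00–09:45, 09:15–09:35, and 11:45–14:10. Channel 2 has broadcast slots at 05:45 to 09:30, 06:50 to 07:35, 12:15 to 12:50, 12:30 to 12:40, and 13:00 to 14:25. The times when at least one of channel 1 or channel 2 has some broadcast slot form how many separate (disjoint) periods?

2

A, merged: 07:40–08:40, 09:00–09:45, 11:45–14:10.
B, merged: 05:45–09:30, 12:15–12:50, 13:00–14:25.
A ∪ B = 05:45–09:45, 11:45–14:25.
That is 2 disjoint pieces.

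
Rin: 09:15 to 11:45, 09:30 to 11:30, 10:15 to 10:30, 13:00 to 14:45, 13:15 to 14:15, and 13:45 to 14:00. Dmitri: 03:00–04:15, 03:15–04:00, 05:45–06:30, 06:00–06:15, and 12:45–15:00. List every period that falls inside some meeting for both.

13:00-14:45

A, merged: 09:15-11:45, 13:00-14:45.
B, merged: 03:00-04:15, 05:45-06:30, 12:45-15:00.
09:15-11:45 meets no B interval.
13:00-14:45 ∩ B → 13:00-14:45.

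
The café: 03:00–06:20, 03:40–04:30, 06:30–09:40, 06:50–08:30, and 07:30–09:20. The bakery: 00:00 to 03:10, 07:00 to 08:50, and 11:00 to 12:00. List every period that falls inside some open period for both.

03:00–03:10, 07:00–08:50

A, merged: 03:00–06:20, 06:30–09:40.
03:00–06:20 meets the second set on 03:00–03:10.
06:30–09:40 meets the second set on 07:00–08:50.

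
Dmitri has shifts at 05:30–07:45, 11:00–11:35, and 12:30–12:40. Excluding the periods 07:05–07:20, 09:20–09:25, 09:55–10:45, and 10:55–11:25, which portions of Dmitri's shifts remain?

05:30–07:45 \ B = 05:30–07:05, 07:20–07:45.
11:00–11:35 \ B = 11:25–11:35.
12:30–12:40: nothing removed.

05:30–07:05, 07:20–07:45, 11:25–11:35, 12:30–12:40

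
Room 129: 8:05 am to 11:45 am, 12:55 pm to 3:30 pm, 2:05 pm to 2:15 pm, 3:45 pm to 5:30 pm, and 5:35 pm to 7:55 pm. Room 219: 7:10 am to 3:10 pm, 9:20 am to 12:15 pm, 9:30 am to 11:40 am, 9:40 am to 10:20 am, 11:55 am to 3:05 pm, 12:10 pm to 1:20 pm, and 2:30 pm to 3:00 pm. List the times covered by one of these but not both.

7:10 am–8:05 am, 11:45 am–12:55 pm, 3:10 pm–3:30 pm, 3:45 pm–5:30 pm, 5:35 pm–7:55 pm

Merge the first list: 8:05 am–11:45 am, 12:55 pm–3:30 pm, 3:45 pm–5:30 pm, 5:35 pm–7:55 pm.
Merge the second list: 7:10 am–3:10 pm.
Only in the first: 3:10 pm–3:30 pm, 3:45 pm–5:30 pm, 5:35 pm–7:55 pm.
Only in the second: 7:10 am–8:05 am, 11:45 am–12:55 pm.
Together these are the periods covered by exactly one.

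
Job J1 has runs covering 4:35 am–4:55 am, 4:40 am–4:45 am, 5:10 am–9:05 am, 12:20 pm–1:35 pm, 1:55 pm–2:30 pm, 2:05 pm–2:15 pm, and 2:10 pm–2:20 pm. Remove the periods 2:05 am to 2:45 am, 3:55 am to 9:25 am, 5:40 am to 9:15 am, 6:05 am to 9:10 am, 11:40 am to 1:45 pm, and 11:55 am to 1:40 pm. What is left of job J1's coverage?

1:55 pm-2:30 pm

Merge the first list: 4:35 am-4:55 am, 5:10 am-9:05 am, 12:20 pm-1:35 pm, 1:55 pm-2:30 pm.
Merge the second list: 2:05 am-2:45 am, 3:55 am-9:25 am, 11:40 am-1:45 pm.
4:35 am-4:55 am lies entirely inside B → drops out.
5:10 am-9:05 am lies entirely inside B → drops out.
12:20 pm-1:35 pm lies entirely inside B → drops out.
1:55 pm-2:30 pm is untouched.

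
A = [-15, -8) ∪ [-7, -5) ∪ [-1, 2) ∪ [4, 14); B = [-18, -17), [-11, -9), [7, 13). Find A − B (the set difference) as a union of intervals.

[-15, -8) with B removed leaves [-15, -11), [-9, -8).
[-7, -5) is untouched.
[-1, 2) is untouched.
[4, 14) with B removed leaves [4, 7), [13, 14).

[-15, -11) ∪ [-9, -8) ∪ [-7, -5) ∪ [-1, 2) ∪ [4, 7) ∪ [13, 14)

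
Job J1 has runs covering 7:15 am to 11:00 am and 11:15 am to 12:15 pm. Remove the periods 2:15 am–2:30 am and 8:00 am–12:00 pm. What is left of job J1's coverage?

7:15 am-11:00 am minus B → 7:15 am-8:00 am.
11:15 am-12:15 pm minus B → 12:00 pm-12:15 pm.

7:15 am-8:00 am, 12:00 pm-12:15 pm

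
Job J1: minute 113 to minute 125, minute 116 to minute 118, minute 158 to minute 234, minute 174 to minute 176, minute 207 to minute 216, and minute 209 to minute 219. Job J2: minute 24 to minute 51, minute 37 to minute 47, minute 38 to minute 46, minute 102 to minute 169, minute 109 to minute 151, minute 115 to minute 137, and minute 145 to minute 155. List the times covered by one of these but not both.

Merge the first list: minute 113 to minute 125, minute 158 to minute 234.
Merge the second list: minute 24 to minute 51, minute 102 to minute 169.
Only in the first: minute 169 to minute 234.
Only in the second: minute 24 to minute 51, minute 102 to minute 113, minute 125 to minute 158.
Together these are the periods covered by exactly one.

minute 24 to minute 51, minute 102 to minute 113, minute 125 to minute 158, minute 169 to minute 234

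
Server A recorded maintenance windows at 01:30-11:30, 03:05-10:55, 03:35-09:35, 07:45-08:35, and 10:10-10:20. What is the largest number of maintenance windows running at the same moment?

4

Sweep endpoints in order; track running count of active intervals.
Peak of 4 reached at 07:45.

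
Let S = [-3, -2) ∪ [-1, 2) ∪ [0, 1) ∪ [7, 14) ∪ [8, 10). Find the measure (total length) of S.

Merged: [-3, -2), [-1, 2), [7, 14).
Lengths: 1 + 3 + 7 = 11.

11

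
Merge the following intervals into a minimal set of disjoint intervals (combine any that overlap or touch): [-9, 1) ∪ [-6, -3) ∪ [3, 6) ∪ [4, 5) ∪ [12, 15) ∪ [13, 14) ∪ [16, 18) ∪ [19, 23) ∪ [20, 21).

[-9, 1) ∪ [3, 6) ∪ [12, 15) ∪ [16, 18) ∪ [19, 23)

[-6, -3) overlaps/touches [-9, 1) → extend to [-9, 1).
[3, 6) is disjoint → start new block.
[4, 5) overlaps/touches [3, 6) → extend to [3, 6).
[12, 15) is disjoint → start new block.
[13, 14) overlaps/touches [12, 15) → extend to [12, 15).
[16, 18) is disjoint → start new block.
[19, 23) is disjoint → start new block.
[20, 21) overlaps/touches [19, 23) → extend to [19, 23).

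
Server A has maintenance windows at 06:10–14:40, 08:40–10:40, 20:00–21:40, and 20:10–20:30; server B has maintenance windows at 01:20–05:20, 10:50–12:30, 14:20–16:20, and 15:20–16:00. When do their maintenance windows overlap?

First set merges to 06:10–14:40, 20:00–21:40.
Second set merges to 01:20–05:20, 10:50–12:30, 14:20–16:20.
06:10–14:40 overlaps B on 10:50–12:30, 14:20–14:40.
20:00–21:40 falls entirely outside B.

10:50–12:30, 14:20–14:40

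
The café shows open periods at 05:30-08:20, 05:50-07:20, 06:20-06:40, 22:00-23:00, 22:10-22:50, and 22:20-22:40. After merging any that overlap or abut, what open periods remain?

05:50–07:20 overlaps/touches 05:30–08:20 → extend to 05:30–08:20.
06:20–06:40 overlaps/touches 05:30–08:20 → extend to 05:30–08:20.
22:00–23:00 is disjoint → start new block.
22:10–22:50 overlaps/touches 22:00–23:00 → extend to 22:00–23:00.
22:20–22:40 overlaps/touches 22:00–23:00 → extend to 22:00–23:00.

05:30–08:20, 22:00–23:00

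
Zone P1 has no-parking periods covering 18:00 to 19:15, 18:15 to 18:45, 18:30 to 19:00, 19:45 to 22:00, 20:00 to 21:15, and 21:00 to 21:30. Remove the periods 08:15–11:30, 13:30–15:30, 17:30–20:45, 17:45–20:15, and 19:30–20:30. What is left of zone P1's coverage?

Merge the first list: 18:00–19:15, 19:45–22:00.
Merge the second list: 08:15–11:30, 13:30–15:30, 17:30–20:45.
18:00–19:15 lies entirely inside B → drops out.
19:45–22:00 with B removed leaves 20:45–22:00.

20:45–22:00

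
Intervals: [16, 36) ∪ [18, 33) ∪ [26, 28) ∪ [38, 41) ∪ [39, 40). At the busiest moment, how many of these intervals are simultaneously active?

Sweep endpoints in order; track running count of active intervals.
Peak of 3 reached at 26.

3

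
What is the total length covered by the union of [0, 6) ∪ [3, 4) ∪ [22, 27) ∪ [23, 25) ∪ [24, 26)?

11

Merged: [0, 6), [22, 27).
Lengths: 6 + 5 = 11.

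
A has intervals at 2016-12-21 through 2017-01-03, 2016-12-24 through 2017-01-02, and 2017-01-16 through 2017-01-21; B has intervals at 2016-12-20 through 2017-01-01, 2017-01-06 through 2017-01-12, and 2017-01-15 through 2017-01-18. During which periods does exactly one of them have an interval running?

2016-12-20 through 2016-12-20, 2017-01-02 through 2017-01-03, 2017-01-06 through 2017-01-12, 2017-01-15 through 2017-01-15, 2017-01-19 through 2017-01-21

First set merges to 2016-12-21 through 2017-01-03, 2017-01-16 through 2017-01-21.
A \ B = 2017-01-02 through 2017-01-03, 2017-01-19 through 2017-01-21.
B \ A = 2016-12-20 through 2016-12-20, 2017-01-06 through 2017-01-12, 2017-01-15 through 2017-01-15.
Union of the two gives the symmetric difference.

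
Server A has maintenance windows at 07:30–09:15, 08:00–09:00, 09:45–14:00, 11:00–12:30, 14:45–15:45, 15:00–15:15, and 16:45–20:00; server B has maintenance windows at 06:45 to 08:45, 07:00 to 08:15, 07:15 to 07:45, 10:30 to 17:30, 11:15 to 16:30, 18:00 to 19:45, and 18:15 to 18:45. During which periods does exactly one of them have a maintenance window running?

First set merges to 07:30-09:15, 09:45-14:00, 14:45-15:45, 16:45-20:00.
Second set merges to 06:45-08:45, 10:30-17:30, 18:00-19:45.
A \ B = 08:45-09:15, 09:45-10:30, 17:30-18:00, 19:45-20:00.
B \ A = 06:45-07:30, 14:00-14:45, 15:45-16:45.
Union of the two gives the symmetric difference.

06:45-07:30, 08:45-09:15, 09:45-10:30, 14:00-14:45, 15:45-16:45, 17:30-18:00, 19:45-20:00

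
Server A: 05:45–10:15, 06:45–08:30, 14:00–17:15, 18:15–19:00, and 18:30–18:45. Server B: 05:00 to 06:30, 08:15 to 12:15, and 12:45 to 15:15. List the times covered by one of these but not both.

Merge the first list: 05:45–10:15, 14:00–17:15, 18:15–19:00.
A but not B: 06:30–08:15, 15:15–17:15, 18:15–19:00.
B but not A: 05:00–05:45, 10:15–12:15, 12:45–14:00.
Combining gives A △ B.

05:00–05:45, 06:30–08:15, 10:15–12:15, 12:45–14:00, 15:15–17:15, 18:15–19:00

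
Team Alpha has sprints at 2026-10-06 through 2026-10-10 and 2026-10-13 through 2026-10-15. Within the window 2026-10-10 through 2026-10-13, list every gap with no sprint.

2026-10-11 through 2026-10-12

Covered (merged): 2026-10-06 through 2026-10-10, 2026-10-13 through 2026-10-15.
Uncovered inside 2026-10-10 through 2026-10-13: 2026-10-11 through 2026-10-12.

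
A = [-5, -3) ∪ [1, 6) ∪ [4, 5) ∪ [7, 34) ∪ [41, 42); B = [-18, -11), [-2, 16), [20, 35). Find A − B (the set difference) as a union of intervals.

Merge the first list: [-5, -3), [1, 6), [7, 34), [41, 42).
[-5, -3): nothing removed.
[1, 6): entirely removed.
[7, 34) \ B = [16, 20).
[41, 42): nothing removed.

[-5, -3) ∪ [16, 20) ∪ [41, 42)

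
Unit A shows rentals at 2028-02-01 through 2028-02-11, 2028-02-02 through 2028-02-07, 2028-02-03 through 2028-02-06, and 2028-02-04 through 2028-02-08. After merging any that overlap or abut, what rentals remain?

2028-02-02 through 2028-02-07 overlaps/touches 2028-02-01 through 2028-02-11 → extend to 2028-02-01 through 2028-02-11.
2028-02-03 through 2028-02-06 overlaps/touches 2028-02-01 through 2028-02-11 → extend to 2028-02-01 through 2028-02-11.
2028-02-04 through 2028-02-08 overlaps/touches 2028-02-01 through 2028-02-11 → extend to 2028-02-01 through 2028-02-11.

2028-02-01 through 2028-02-11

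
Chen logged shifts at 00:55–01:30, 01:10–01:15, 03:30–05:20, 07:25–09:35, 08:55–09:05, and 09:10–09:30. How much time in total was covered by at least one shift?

Merged: 00:55-01:30, 03:30-05:20, 07:25-09:35.
Lengths: 35 min + 1 h 50 min + 2 h 10 min = 4 h 35 min.

4 h 35 min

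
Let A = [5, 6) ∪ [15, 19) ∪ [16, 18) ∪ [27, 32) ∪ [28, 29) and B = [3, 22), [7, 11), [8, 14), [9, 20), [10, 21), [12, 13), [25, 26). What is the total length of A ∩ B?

5

Merge the first list: [5, 6), [15, 19), [27, 32).
Merge the second list: [3, 22), [25, 26).
A ∩ B = [5, 6), [15, 19).
Total: 1 + 4 = 5.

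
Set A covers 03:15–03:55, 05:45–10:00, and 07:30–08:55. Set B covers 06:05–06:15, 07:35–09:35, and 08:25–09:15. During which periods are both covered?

Merge the first list: 03:15–03:55, 05:45–10:00.
Merge the second list: 06:05–06:15, 07:35–09:35.
03:15–03:55 meets no B interval.
05:45–10:00 ∩ B → 06:05–06:15, 07:35–09:35.

06:05–06:15, 07:35–09:35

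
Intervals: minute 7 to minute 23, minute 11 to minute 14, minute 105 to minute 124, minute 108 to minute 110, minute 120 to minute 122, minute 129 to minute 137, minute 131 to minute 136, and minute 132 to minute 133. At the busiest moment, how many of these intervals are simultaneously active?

At minute 132, 3 of the intervals are simultaneously active.
No point has more.

3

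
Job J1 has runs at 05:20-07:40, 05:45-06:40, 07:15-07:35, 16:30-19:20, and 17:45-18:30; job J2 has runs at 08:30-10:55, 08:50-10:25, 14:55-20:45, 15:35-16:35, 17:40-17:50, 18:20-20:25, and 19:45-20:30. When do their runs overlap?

16:30-19:20

Merge the first list: 05:20-07:40, 16:30-19:20.
Merge the second list: 08:30-10:55, 14:55-20:45.
05:20-07:40 falls entirely outside B.
16:30-19:20 overlaps B on 16:30-19:20.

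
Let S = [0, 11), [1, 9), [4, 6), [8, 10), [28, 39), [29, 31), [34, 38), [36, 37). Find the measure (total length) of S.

22

Merged: [0, 11), [28, 39).
Lengths: 11 + 11 = 22.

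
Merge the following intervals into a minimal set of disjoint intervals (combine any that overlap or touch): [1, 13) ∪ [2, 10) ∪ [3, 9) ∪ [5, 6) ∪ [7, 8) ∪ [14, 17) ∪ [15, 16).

[1, 13) ∪ [14, 17)

[2, 10) overlaps/touches [1, 13) → extend to [1, 13).
[3, 9) overlaps/touches [1, 13) → extend to [1, 13).
[5, 6) overlaps/touches [1, 13) → extend to [1, 13).
[7, 8) overlaps/touches [1, 13) → extend to [1, 13).
[14, 17) is disjoint → start new block.
[15, 16) overlaps/touches [14, 17) → extend to [14, 17).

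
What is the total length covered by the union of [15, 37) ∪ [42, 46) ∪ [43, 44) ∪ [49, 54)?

Merged: [15, 37), [42, 46), [49, 54).
Lengths: 22 + 4 + 5 = 31.

31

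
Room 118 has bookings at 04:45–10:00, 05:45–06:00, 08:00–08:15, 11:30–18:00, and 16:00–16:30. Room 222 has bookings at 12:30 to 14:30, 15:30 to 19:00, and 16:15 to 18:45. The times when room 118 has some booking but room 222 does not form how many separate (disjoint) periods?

3

First set merges to 04:45–10:00, 11:30–18:00.
Second set merges to 12:30–14:30, 15:30–19:00.
A \ B = 04:45–10:00, 11:30–12:30, 14:30–15:30.
That is 3 disjoint pieces.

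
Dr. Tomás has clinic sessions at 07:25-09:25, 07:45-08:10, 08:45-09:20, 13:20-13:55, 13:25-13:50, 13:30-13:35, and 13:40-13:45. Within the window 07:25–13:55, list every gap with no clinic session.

After merging, the occupied span is 07:25-09:25, 13:20-13:55.
Gaps within 07:25-13:55: 09:25-13:20.

09:25-13:20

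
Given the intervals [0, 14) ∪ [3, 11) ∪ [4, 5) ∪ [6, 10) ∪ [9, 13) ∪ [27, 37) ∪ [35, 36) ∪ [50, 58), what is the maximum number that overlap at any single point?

Walk the sorted start/end points keeping a running depth.
The depth first hits 4 at 9.

4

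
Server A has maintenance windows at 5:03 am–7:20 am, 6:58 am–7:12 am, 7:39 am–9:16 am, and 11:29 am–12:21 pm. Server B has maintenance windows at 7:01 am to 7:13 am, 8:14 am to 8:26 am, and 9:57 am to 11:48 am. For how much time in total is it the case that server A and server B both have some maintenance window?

43 min

A, merged: 5:03 am–7:20 am, 7:39 am–9:16 am, 11:29 am–12:21 pm.
A ∩ B = 7:01 am–7:13 am, 8:14 am–8:26 am, 11:29 am–11:48 am.
Total: 12 min + 12 min + 19 min = 43 min.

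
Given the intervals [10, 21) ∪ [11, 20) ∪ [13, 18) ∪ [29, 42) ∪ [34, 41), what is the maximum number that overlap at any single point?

3

Sweep endpoints in order; track running count of active intervals.
Peak of 3 reached at 13.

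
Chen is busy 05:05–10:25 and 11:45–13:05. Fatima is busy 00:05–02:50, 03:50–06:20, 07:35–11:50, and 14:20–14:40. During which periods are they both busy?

05:05–10:25 meets the second set on 05:05–06:20, 07:35–10:25.
11:45–13:05 meets the second set on 11:45–11:50.

05:05–06:20, 07:35–10:25, 11:45–11:50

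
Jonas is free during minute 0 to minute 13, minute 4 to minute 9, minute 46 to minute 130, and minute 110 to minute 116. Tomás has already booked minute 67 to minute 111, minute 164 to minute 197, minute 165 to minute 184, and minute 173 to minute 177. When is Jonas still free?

minute 0 to minute 13, minute 46 to minute 67, minute 111 to minute 130

First set merges to minute 0 to minute 13, minute 46 to minute 130.
Second set merges to minute 67 to minute 111, minute 164 to minute 197.
minute 0 to minute 13: nothing removed.
minute 46 to minute 130 \ B = minute 46 to minute 67, minute 111 to minute 130.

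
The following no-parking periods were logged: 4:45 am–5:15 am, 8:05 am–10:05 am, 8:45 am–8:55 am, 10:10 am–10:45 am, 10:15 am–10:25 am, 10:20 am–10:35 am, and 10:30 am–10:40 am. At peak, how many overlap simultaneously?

3

At 10:20 am, 3 of the intervals are simultaneously active.
No point has more.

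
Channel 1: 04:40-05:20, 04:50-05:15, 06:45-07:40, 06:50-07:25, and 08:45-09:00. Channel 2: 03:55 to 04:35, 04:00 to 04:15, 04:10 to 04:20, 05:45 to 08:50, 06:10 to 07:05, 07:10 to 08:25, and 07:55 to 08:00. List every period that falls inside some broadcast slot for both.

Merge the first list: 04:40–05:20, 06:45–07:40, 08:45–09:00.
Merge the second list: 03:55–04:35, 05:45–08:50.
04:40–05:20 falls entirely outside B.
06:45–07:40 overlaps B on 06:45–07:40.
08:45–09:00 overlaps B on 08:45–08:50.

06:45–07:40, 08:45–08:50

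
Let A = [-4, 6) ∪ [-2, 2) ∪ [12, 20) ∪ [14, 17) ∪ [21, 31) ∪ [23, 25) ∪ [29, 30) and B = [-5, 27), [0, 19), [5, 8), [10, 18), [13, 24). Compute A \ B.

[27, 31)

A, merged: [-4, 6), [12, 20), [21, 31).
B, merged: [-5, 27).
[-4, 6): fully covered by B → removed.
[12, 20): fully covered by B → removed.
[21, 31) minus B → [27, 31).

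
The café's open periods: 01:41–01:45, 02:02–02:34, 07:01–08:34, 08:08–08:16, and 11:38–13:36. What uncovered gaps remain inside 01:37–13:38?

01:37-01:41, 01:45-02:02, 02:34-07:01, 08:34-11:38, 13:36-13:38

Covered (merged): 01:41-01:45, 02:02-02:34, 07:01-08:34, 11:38-13:36.
Complement within 01:37-13:38: 01:37-01:41, 01:45-02:02, 02:34-07:01, 08:34-11:38, 13:36-13:38.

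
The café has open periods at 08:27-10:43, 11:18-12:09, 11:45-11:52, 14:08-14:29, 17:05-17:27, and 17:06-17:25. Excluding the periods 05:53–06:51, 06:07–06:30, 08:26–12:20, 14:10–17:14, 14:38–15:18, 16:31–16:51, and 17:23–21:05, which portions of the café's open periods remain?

14:08-14:10, 17:14-17:23

Merge the first list: 08:27-10:43, 11:18-12:09, 14:08-14:29, 17:05-17:27.
Merge the second list: 05:53-06:51, 08:26-12:20, 14:10-17:14, 17:23-21:05.
08:27-10:43: entirely removed.
11:18-12:09: entirely removed.
14:08-14:29 \ B = 14:08-14:10.
17:05-17:27 \ B = 17:14-17:23.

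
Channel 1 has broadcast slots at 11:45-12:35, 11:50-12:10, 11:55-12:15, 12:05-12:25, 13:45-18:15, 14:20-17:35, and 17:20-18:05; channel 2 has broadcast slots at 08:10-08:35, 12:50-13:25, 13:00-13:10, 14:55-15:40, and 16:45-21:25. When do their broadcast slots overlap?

First set merges to 11:45-12:35, 13:45-18:15.
Second set merges to 08:10-08:35, 12:50-13:25, 14:55-15:40, 16:45-21:25.
11:45-12:35 falls entirely outside B.
13:45-18:15 overlaps B on 14:55-15:40, 16:45-18:15.

14:55-15:40, 16:45-18:15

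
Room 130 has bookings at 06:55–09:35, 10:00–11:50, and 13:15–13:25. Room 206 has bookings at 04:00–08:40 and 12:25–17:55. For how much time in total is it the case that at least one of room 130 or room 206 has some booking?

12 h 55 min

A ∪ B = 04:00–09:35, 10:00–11:50, 12:25–17:55.
Total: 5 h 35 min + 1 h 50 min + 5 h 30 min = 12 h 55 min.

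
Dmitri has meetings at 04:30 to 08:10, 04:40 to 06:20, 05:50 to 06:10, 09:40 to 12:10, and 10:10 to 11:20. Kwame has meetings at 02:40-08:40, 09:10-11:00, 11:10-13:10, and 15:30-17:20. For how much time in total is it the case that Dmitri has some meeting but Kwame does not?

First set merges to 04:30–08:10, 09:40–12:10.
A \ B = 11:00–11:10.
Total: 10 min.

10 min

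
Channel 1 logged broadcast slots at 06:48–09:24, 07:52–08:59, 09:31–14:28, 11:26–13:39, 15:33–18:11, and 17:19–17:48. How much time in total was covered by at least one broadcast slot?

Merged: 06:48–09:24, 09:31–14:28, 15:33–18:11.
Lengths: 2 h 36 min + 4 h 57 min + 2 h 38 min = 10 h 11 min.

10 h 11 min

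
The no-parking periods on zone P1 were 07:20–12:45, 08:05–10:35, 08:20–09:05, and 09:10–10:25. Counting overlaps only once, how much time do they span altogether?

5 h 25 min

Merged: 07:20–12:45.
Length: 5 h 25 min.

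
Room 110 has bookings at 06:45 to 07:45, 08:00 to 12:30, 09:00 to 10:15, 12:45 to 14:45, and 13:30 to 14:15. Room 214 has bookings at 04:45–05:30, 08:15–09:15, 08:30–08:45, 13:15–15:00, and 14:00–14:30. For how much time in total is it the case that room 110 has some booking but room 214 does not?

A, merged: 06:45–07:45, 08:00–12:30, 12:45–14:45.
B, merged: 04:45–05:30, 08:15–09:15, 13:15–15:00.
A \ B = 06:45–07:45, 08:00–08:15, 09:15–12:30, 12:45–13:15.
Total: 1 h + 15 min + 3 h 15 min + 30 min = 5 h.

5 h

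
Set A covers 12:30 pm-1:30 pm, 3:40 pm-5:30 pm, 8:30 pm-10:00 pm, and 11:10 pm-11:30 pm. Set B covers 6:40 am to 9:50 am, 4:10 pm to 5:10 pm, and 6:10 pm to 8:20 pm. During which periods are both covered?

4:10 pm–5:10 pm

12:30 pm–1:30 pm falls entirely outside B.
3:40 pm–5:30 pm overlaps B on 4:10 pm–5:10 pm.
8:30 pm–10:00 pm falls entirely outside B.
11:10 pm–11:30 pm falls entirely outside B.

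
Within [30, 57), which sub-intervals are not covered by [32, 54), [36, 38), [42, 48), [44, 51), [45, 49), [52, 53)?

The merged coverage is [32, 54).
Uncovered inside [30, 57): [30, 32), [54, 57).

[30, 32) ∪ [54, 57)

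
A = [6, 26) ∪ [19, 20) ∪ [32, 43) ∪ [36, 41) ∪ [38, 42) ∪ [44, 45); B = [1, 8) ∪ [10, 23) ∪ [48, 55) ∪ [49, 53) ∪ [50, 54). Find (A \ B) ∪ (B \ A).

[1, 6) ∪ [8, 10) ∪ [23, 26) ∪ [32, 43) ∪ [44, 45) ∪ [48, 55)

A, merged: [6, 26), [32, 43), [44, 45).
B, merged: [1, 8), [10, 23), [48, 55).
A \ B = [8, 10), [23, 26), [32, 43), [44, 45).
B \ A = [1, 6), [48, 55).
Union of the two gives the symmetric difference.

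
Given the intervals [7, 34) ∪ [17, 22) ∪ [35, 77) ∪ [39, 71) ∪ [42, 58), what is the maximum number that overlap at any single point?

3

Walk the sorted start/end points keeping a running depth.
The depth first hits 3 at 42.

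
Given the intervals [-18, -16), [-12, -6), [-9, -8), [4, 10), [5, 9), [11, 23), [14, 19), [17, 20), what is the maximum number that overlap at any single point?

3

Sweep endpoints in order; track running count of active intervals.
Peak of 3 reached at 17.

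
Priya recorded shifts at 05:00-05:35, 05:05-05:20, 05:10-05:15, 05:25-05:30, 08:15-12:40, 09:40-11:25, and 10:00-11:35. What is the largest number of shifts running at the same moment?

3

Sweep endpoints in order; track running count of active intervals.
Peak of 3 reached at 05:10.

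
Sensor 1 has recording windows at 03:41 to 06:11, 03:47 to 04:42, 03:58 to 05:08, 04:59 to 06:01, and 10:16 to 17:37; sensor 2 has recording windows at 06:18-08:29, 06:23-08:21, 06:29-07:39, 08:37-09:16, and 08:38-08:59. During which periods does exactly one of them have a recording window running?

03:41–06:11, 06:18–08:29, 08:37–09:16, 10:16–17:37

Merge the first list: 03:41–06:11, 10:16–17:37.
Merge the second list: 06:18–08:29, 08:37–09:16.
A but not B: 03:41–06:11, 10:16–17:37.
B but not A: 06:18–08:29, 08:37–09:16.
Combining gives A △ B.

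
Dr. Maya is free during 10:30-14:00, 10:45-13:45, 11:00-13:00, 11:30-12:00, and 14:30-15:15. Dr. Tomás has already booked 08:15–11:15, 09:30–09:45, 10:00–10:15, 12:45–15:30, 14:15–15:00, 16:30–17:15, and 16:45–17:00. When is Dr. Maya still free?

11:15–12:45

Merge the first list: 10:30–14:00, 14:30–15:15.
Merge the second list: 08:15–11:15, 12:45–15:30, 16:30–17:15.
10:30–14:00 \ B = 11:15–12:45.
14:30–15:15: entirely removed.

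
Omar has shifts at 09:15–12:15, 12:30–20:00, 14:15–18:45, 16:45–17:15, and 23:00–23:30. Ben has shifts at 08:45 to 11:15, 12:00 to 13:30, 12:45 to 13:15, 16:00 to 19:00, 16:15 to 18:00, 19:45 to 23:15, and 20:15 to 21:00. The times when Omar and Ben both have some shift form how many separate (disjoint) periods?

6

A, merged: 09:15-12:15, 12:30-20:00, 23:00-23:30.
B, merged: 08:45-11:15, 12:00-13:30, 16:00-19:00, 19:45-23:15.
A ∩ B = 09:15-11:15, 12:00-12:15, 12:30-13:30, 16:00-19:00, 19:45-20:00, 23:00-23:15.
That is 6 disjoint pieces.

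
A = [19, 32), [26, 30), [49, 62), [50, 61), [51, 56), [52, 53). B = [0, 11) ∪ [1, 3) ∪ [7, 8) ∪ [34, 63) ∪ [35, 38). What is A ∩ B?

[49, 62)

A, merged: [19, 32), [49, 62).
B, merged: [0, 11), [34, 63).
[19, 32): no overlap with the second set.
[49, 62) meets the second set on [49, 62).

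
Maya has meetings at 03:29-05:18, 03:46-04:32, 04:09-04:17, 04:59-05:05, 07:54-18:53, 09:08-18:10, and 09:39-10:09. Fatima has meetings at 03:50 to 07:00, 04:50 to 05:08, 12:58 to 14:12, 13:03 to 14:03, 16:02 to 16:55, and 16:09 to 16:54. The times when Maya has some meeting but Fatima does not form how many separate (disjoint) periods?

4

First set merges to 03:29-05:18, 07:54-18:53.
Second set merges to 03:50-07:00, 12:58-14:12, 16:02-16:55.
A \ B = 03:29-03:50, 07:54-12:58, 14:12-16:02, 16:55-18:53.
That is 4 disjoint pieces.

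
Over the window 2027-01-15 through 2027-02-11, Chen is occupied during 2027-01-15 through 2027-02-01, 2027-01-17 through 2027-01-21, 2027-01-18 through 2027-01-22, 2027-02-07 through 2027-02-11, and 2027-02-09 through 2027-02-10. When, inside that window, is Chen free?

2027-02-02 through 2027-02-06

The merged coverage is 2027-01-15 through 2027-02-01, 2027-02-07 through 2027-02-11.
Uncovered inside 2027-01-15 through 2027-02-11: 2027-02-02 through 2027-02-06.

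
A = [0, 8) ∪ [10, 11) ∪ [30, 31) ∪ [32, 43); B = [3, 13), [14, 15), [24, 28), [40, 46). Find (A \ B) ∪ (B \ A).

A \ B = [0, 3), [30, 31), [32, 40).
B \ A = [8, 10), [11, 13), [14, 15), [24, 28), [43, 46).
Union of the two gives the symmetric difference.

[0, 3) ∪ [8, 10) ∪ [11, 13) ∪ [14, 15) ∪ [24, 28) ∪ [30, 31) ∪ [32, 40) ∪ [43, 46)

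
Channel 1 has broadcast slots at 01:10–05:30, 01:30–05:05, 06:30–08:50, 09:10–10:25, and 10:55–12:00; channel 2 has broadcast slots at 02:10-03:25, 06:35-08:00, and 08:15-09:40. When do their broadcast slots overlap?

Merge the first list: 01:10-05:30, 06:30-08:50, 09:10-10:25, 10:55-12:00.
01:10-05:30 overlaps B on 02:10-03:25.
06:30-08:50 overlaps B on 06:35-08:00, 08:15-08:50.
09:10-10:25 overlaps B on 09:10-09:40.
10:55-12:00 falls entirely outside B.

02:10-03:25, 06:35-08:00, 08:15-08:50, 09:10-09:40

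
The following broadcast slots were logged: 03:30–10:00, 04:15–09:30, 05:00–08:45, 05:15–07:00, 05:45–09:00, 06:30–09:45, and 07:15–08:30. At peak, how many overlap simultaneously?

6

Walk the sorted start/end points keeping a running depth.
The depth first hits 6 at 06:30.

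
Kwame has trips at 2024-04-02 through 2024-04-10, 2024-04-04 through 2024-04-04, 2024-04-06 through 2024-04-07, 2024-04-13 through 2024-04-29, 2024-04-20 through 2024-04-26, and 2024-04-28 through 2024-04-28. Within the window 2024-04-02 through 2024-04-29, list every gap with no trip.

2024-04-11 through 2024-04-12

The merged coverage is 2024-04-02 through 2024-04-10, 2024-04-13 through 2024-04-29.
Uncovered inside 2024-04-02 through 2024-04-29: 2024-04-11 through 2024-04-12.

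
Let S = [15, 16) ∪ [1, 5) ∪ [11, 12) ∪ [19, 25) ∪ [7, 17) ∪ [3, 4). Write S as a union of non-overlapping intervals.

[1, 5) ∪ [7, 17) ∪ [19, 25)

Sort by start: [1, 5), [3, 4), [7, 17), [11, 12), [15, 16), [19, 25).
[3, 4) overlaps/touches [1, 5) → extend to [1, 5).
[7, 17) is disjoint → start new block.
[11, 12) overlaps/touches [7, 17) → extend to [7, 17).
[15, 16) overlaps/touches [7, 17) → extend to [7, 17).
[19, 25) is disjoint → start new block.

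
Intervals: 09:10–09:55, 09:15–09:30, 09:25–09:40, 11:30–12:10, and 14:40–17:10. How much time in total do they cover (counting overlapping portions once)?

3 h 55 min

Merged: 09:10-09:55, 11:30-12:10, 14:40-17:10.
Lengths: 45 min + 40 min + 2 h 30 min = 3 h 55 min.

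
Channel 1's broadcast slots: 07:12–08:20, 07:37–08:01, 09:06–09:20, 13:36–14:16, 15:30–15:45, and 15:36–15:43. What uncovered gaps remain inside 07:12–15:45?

After merging, the occupied span is 07:12–08:20, 09:06–09:20, 13:36–14:16, 15:30–15:45.
Gaps within 07:12–15:45: 08:20–09:06, 09:20–13:36, 14:16–15:30.

08:20–09:06, 09:20–13:36, 14:16–15:30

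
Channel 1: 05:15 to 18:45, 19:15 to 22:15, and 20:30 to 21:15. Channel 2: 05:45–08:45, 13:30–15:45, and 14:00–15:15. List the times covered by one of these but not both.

05:15–05:45, 08:45–13:30, 15:45–18:45, 19:15–22:15

First set merges to 05:15–18:45, 19:15–22:15.
Second set merges to 05:45–08:45, 13:30–15:45.
Only in the first: 05:15–05:45, 08:45–13:30, 15:45–18:45, 19:15–22:15.
Only in the second: none.
Together these are the periods covered by exactly one.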